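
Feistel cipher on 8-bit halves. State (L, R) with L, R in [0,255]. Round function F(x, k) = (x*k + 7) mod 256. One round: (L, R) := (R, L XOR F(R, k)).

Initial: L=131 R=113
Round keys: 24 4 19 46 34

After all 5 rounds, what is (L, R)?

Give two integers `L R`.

Answer: 43 216

Derivation:
Round 1 (k=24): L=113 R=28
Round 2 (k=4): L=28 R=6
Round 3 (k=19): L=6 R=101
Round 4 (k=46): L=101 R=43
Round 5 (k=34): L=43 R=216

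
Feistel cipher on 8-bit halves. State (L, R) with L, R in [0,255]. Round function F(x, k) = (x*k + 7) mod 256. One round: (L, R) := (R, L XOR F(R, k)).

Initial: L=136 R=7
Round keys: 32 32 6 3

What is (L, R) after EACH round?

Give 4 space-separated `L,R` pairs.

Round 1 (k=32): L=7 R=111
Round 2 (k=32): L=111 R=224
Round 3 (k=6): L=224 R=40
Round 4 (k=3): L=40 R=159

Answer: 7,111 111,224 224,40 40,159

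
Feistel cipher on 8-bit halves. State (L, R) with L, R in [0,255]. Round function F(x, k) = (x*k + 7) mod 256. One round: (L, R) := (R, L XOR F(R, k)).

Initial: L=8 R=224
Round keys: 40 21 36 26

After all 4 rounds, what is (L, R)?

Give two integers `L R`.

Round 1 (k=40): L=224 R=15
Round 2 (k=21): L=15 R=162
Round 3 (k=36): L=162 R=192
Round 4 (k=26): L=192 R=37

Answer: 192 37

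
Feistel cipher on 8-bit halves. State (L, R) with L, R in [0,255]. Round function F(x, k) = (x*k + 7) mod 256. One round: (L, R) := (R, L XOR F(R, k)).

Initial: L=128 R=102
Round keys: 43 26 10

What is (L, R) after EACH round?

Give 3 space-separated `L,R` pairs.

Answer: 102,169 169,87 87,196

Derivation:
Round 1 (k=43): L=102 R=169
Round 2 (k=26): L=169 R=87
Round 3 (k=10): L=87 R=196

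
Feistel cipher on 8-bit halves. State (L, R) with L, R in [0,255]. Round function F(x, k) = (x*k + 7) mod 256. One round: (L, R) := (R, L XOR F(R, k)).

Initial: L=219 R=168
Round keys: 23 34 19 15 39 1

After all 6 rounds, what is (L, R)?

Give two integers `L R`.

Round 1 (k=23): L=168 R=196
Round 2 (k=34): L=196 R=167
Round 3 (k=19): L=167 R=168
Round 4 (k=15): L=168 R=120
Round 5 (k=39): L=120 R=231
Round 6 (k=1): L=231 R=150

Answer: 231 150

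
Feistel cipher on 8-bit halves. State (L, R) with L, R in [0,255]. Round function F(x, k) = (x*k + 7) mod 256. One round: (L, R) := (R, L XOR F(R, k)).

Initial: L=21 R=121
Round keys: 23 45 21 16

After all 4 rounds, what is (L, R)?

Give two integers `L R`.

Answer: 169 80

Derivation:
Round 1 (k=23): L=121 R=243
Round 2 (k=45): L=243 R=199
Round 3 (k=21): L=199 R=169
Round 4 (k=16): L=169 R=80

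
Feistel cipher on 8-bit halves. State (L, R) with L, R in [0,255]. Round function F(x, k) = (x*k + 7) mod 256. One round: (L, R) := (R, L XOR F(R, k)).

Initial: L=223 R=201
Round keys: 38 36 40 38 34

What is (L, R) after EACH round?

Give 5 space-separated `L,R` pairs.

Round 1 (k=38): L=201 R=2
Round 2 (k=36): L=2 R=134
Round 3 (k=40): L=134 R=245
Round 4 (k=38): L=245 R=227
Round 5 (k=34): L=227 R=216

Answer: 201,2 2,134 134,245 245,227 227,216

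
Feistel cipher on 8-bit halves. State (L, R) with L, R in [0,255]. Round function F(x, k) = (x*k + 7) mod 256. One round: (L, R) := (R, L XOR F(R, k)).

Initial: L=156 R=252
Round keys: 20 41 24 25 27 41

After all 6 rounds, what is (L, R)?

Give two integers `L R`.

Round 1 (k=20): L=252 R=43
Round 2 (k=41): L=43 R=22
Round 3 (k=24): L=22 R=60
Round 4 (k=25): L=60 R=245
Round 5 (k=27): L=245 R=226
Round 6 (k=41): L=226 R=204

Answer: 226 204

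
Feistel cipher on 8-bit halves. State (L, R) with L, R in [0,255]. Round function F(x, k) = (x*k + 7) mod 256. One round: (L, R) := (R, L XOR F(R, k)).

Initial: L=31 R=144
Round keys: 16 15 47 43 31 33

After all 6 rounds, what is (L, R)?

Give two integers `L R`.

Answer: 143 206

Derivation:
Round 1 (k=16): L=144 R=24
Round 2 (k=15): L=24 R=255
Round 3 (k=47): L=255 R=192
Round 4 (k=43): L=192 R=184
Round 5 (k=31): L=184 R=143
Round 6 (k=33): L=143 R=206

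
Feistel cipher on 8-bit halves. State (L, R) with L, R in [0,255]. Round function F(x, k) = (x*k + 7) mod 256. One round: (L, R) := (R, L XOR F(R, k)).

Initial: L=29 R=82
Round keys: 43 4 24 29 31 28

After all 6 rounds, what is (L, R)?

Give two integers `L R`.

Answer: 183 68

Derivation:
Round 1 (k=43): L=82 R=208
Round 2 (k=4): L=208 R=21
Round 3 (k=24): L=21 R=47
Round 4 (k=29): L=47 R=79
Round 5 (k=31): L=79 R=183
Round 6 (k=28): L=183 R=68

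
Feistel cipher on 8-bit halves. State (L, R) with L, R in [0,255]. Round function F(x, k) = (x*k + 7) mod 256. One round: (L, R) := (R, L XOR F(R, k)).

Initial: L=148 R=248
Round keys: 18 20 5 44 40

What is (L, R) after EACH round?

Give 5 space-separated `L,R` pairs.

Round 1 (k=18): L=248 R=227
Round 2 (k=20): L=227 R=59
Round 3 (k=5): L=59 R=205
Round 4 (k=44): L=205 R=120
Round 5 (k=40): L=120 R=10

Answer: 248,227 227,59 59,205 205,120 120,10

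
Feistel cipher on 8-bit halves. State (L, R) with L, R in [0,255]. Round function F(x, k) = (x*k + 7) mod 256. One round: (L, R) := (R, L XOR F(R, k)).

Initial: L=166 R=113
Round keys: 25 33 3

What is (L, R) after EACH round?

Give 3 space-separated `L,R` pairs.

Answer: 113,182 182,12 12,157

Derivation:
Round 1 (k=25): L=113 R=182
Round 2 (k=33): L=182 R=12
Round 3 (k=3): L=12 R=157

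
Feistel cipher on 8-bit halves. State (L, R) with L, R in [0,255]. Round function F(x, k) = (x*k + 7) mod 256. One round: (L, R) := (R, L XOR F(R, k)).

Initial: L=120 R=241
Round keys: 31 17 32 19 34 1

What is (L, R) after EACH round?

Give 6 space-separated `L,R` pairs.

Answer: 241,78 78,196 196,201 201,54 54,250 250,55

Derivation:
Round 1 (k=31): L=241 R=78
Round 2 (k=17): L=78 R=196
Round 3 (k=32): L=196 R=201
Round 4 (k=19): L=201 R=54
Round 5 (k=34): L=54 R=250
Round 6 (k=1): L=250 R=55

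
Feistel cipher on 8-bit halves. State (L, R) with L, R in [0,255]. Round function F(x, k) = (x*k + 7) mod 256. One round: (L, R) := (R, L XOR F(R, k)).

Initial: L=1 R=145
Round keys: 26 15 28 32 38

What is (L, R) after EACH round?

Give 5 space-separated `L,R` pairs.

Round 1 (k=26): L=145 R=192
Round 2 (k=15): L=192 R=214
Round 3 (k=28): L=214 R=175
Round 4 (k=32): L=175 R=49
Round 5 (k=38): L=49 R=226

Answer: 145,192 192,214 214,175 175,49 49,226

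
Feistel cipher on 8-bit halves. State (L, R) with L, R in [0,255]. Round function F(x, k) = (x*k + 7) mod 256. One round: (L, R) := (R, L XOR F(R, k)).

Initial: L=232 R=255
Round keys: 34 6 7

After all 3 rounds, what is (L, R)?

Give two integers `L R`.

Answer: 170 160

Derivation:
Round 1 (k=34): L=255 R=13
Round 2 (k=6): L=13 R=170
Round 3 (k=7): L=170 R=160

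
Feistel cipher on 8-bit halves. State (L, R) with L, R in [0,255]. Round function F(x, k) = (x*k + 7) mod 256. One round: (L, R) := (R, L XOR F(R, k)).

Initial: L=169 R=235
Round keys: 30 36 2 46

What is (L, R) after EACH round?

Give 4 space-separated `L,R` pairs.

Round 1 (k=30): L=235 R=56
Round 2 (k=36): L=56 R=12
Round 3 (k=2): L=12 R=39
Round 4 (k=46): L=39 R=5

Answer: 235,56 56,12 12,39 39,5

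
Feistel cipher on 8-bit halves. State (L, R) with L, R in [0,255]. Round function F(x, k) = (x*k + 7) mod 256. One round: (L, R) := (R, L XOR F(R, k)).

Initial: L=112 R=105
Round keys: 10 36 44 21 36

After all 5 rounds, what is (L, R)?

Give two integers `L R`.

Answer: 47 173

Derivation:
Round 1 (k=10): L=105 R=81
Round 2 (k=36): L=81 R=2
Round 3 (k=44): L=2 R=14
Round 4 (k=21): L=14 R=47
Round 5 (k=36): L=47 R=173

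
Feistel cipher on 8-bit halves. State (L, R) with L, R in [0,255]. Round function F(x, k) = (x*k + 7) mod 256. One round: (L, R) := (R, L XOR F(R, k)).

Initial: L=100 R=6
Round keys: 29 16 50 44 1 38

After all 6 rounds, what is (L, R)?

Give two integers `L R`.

Answer: 245 19

Derivation:
Round 1 (k=29): L=6 R=209
Round 2 (k=16): L=209 R=17
Round 3 (k=50): L=17 R=136
Round 4 (k=44): L=136 R=118
Round 5 (k=1): L=118 R=245
Round 6 (k=38): L=245 R=19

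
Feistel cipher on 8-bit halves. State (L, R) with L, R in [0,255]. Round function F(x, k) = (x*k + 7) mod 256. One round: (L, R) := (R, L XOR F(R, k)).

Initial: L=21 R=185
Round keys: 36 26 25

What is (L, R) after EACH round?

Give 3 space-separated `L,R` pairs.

Answer: 185,30 30,170 170,191

Derivation:
Round 1 (k=36): L=185 R=30
Round 2 (k=26): L=30 R=170
Round 3 (k=25): L=170 R=191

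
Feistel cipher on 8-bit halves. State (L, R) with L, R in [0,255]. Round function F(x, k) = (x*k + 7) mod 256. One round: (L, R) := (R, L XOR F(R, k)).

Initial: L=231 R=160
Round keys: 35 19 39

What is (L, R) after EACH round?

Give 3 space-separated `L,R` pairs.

Round 1 (k=35): L=160 R=0
Round 2 (k=19): L=0 R=167
Round 3 (k=39): L=167 R=120

Answer: 160,0 0,167 167,120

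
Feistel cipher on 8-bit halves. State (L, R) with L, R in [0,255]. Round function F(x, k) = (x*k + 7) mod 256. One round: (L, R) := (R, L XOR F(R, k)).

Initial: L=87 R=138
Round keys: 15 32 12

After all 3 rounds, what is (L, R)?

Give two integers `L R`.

Answer: 205 233

Derivation:
Round 1 (k=15): L=138 R=74
Round 2 (k=32): L=74 R=205
Round 3 (k=12): L=205 R=233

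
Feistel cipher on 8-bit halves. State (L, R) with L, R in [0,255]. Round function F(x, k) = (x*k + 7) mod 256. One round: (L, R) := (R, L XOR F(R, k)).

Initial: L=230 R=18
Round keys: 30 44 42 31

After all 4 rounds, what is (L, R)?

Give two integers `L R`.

Answer: 84 194

Derivation:
Round 1 (k=30): L=18 R=197
Round 2 (k=44): L=197 R=241
Round 3 (k=42): L=241 R=84
Round 4 (k=31): L=84 R=194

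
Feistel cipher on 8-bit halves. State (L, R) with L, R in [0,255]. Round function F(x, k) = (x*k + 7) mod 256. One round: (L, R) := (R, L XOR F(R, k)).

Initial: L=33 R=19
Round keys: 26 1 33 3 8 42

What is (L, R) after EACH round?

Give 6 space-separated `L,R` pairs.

Round 1 (k=26): L=19 R=212
Round 2 (k=1): L=212 R=200
Round 3 (k=33): L=200 R=27
Round 4 (k=3): L=27 R=144
Round 5 (k=8): L=144 R=156
Round 6 (k=42): L=156 R=15

Answer: 19,212 212,200 200,27 27,144 144,156 156,15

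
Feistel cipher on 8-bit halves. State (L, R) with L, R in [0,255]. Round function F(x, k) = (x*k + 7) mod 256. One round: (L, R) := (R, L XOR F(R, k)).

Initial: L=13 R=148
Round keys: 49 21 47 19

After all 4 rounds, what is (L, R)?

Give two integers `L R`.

Round 1 (k=49): L=148 R=86
Round 2 (k=21): L=86 R=129
Round 3 (k=47): L=129 R=224
Round 4 (k=19): L=224 R=38

Answer: 224 38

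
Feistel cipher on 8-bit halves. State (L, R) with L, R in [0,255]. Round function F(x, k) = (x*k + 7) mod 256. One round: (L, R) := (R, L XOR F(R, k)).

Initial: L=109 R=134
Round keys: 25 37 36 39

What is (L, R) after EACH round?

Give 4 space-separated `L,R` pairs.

Round 1 (k=25): L=134 R=112
Round 2 (k=37): L=112 R=177
Round 3 (k=36): L=177 R=155
Round 4 (k=39): L=155 R=21

Answer: 134,112 112,177 177,155 155,21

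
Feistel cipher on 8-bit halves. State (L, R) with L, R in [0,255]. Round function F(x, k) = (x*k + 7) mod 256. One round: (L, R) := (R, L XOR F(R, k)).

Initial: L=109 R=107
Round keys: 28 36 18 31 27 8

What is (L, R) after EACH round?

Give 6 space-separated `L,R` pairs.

Round 1 (k=28): L=107 R=214
Round 2 (k=36): L=214 R=116
Round 3 (k=18): L=116 R=249
Round 4 (k=31): L=249 R=90
Round 5 (k=27): L=90 R=124
Round 6 (k=8): L=124 R=189

Answer: 107,214 214,116 116,249 249,90 90,124 124,189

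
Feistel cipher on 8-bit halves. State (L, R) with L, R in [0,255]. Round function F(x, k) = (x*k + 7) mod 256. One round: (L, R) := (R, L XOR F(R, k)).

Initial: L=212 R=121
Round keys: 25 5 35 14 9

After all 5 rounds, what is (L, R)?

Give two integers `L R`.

Answer: 159 103

Derivation:
Round 1 (k=25): L=121 R=12
Round 2 (k=5): L=12 R=58
Round 3 (k=35): L=58 R=249
Round 4 (k=14): L=249 R=159
Round 5 (k=9): L=159 R=103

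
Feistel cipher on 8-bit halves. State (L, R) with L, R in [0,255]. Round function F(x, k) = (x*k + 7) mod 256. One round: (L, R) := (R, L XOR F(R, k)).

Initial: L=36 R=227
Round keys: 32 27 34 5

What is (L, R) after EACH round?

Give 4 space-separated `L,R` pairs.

Round 1 (k=32): L=227 R=67
Round 2 (k=27): L=67 R=251
Round 3 (k=34): L=251 R=30
Round 4 (k=5): L=30 R=102

Answer: 227,67 67,251 251,30 30,102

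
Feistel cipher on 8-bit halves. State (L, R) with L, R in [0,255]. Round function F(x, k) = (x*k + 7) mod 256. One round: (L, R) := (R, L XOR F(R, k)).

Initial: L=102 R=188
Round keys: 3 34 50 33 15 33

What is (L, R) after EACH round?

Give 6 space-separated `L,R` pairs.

Answer: 188,93 93,221 221,108 108,46 46,213 213,82

Derivation:
Round 1 (k=3): L=188 R=93
Round 2 (k=34): L=93 R=221
Round 3 (k=50): L=221 R=108
Round 4 (k=33): L=108 R=46
Round 5 (k=15): L=46 R=213
Round 6 (k=33): L=213 R=82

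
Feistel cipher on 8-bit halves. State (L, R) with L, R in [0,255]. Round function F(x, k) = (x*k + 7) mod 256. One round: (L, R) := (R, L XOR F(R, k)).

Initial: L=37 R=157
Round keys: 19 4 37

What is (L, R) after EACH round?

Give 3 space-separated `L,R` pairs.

Answer: 157,139 139,174 174,166

Derivation:
Round 1 (k=19): L=157 R=139
Round 2 (k=4): L=139 R=174
Round 3 (k=37): L=174 R=166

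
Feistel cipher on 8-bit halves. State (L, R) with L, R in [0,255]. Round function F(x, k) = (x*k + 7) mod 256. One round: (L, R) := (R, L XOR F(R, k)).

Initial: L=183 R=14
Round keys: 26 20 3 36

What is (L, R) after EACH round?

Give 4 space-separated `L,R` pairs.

Answer: 14,196 196,89 89,214 214,70

Derivation:
Round 1 (k=26): L=14 R=196
Round 2 (k=20): L=196 R=89
Round 3 (k=3): L=89 R=214
Round 4 (k=36): L=214 R=70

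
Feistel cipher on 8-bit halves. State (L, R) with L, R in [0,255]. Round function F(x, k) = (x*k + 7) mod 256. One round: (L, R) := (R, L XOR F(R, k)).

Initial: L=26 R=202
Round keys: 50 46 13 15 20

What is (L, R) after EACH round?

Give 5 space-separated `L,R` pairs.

Round 1 (k=50): L=202 R=97
Round 2 (k=46): L=97 R=191
Round 3 (k=13): L=191 R=219
Round 4 (k=15): L=219 R=99
Round 5 (k=20): L=99 R=24

Answer: 202,97 97,191 191,219 219,99 99,24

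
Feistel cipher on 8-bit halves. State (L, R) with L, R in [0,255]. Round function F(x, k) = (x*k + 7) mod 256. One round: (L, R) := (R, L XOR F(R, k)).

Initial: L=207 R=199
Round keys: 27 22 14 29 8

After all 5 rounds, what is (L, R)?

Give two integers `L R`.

Answer: 153 111

Derivation:
Round 1 (k=27): L=199 R=203
Round 2 (k=22): L=203 R=190
Round 3 (k=14): L=190 R=160
Round 4 (k=29): L=160 R=153
Round 5 (k=8): L=153 R=111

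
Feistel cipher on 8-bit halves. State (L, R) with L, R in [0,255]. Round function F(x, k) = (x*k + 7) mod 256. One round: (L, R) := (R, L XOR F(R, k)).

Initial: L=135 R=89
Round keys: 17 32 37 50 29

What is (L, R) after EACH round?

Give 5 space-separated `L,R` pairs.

Round 1 (k=17): L=89 R=119
Round 2 (k=32): L=119 R=190
Round 3 (k=37): L=190 R=10
Round 4 (k=50): L=10 R=69
Round 5 (k=29): L=69 R=210

Answer: 89,119 119,190 190,10 10,69 69,210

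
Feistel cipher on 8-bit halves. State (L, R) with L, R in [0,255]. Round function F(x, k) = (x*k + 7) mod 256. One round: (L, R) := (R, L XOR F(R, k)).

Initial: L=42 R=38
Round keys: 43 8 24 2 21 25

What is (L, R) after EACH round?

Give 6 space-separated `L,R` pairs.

Round 1 (k=43): L=38 R=67
Round 2 (k=8): L=67 R=57
Round 3 (k=24): L=57 R=28
Round 4 (k=2): L=28 R=6
Round 5 (k=21): L=6 R=153
Round 6 (k=25): L=153 R=254

Answer: 38,67 67,57 57,28 28,6 6,153 153,254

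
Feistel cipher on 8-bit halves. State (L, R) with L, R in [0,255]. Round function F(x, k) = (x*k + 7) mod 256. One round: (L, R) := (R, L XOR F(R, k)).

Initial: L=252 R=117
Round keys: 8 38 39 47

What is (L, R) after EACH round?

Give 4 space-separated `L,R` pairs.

Round 1 (k=8): L=117 R=83
Round 2 (k=38): L=83 R=44
Round 3 (k=39): L=44 R=232
Round 4 (k=47): L=232 R=179

Answer: 117,83 83,44 44,232 232,179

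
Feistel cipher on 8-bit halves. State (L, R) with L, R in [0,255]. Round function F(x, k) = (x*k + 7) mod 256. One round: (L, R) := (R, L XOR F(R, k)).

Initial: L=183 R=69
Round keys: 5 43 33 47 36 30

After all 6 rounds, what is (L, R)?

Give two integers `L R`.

Round 1 (k=5): L=69 R=215
Round 2 (k=43): L=215 R=97
Round 3 (k=33): L=97 R=95
Round 4 (k=47): L=95 R=25
Round 5 (k=36): L=25 R=212
Round 6 (k=30): L=212 R=198

Answer: 212 198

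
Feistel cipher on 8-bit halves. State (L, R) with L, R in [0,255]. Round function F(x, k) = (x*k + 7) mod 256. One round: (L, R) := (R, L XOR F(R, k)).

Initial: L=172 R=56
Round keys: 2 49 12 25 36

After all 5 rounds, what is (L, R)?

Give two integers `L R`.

Round 1 (k=2): L=56 R=219
Round 2 (k=49): L=219 R=202
Round 3 (k=12): L=202 R=164
Round 4 (k=25): L=164 R=193
Round 5 (k=36): L=193 R=143

Answer: 193 143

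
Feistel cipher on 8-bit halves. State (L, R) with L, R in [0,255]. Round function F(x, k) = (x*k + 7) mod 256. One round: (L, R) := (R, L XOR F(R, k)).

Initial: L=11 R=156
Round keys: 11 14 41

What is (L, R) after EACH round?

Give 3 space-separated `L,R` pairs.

Answer: 156,176 176,59 59,202

Derivation:
Round 1 (k=11): L=156 R=176
Round 2 (k=14): L=176 R=59
Round 3 (k=41): L=59 R=202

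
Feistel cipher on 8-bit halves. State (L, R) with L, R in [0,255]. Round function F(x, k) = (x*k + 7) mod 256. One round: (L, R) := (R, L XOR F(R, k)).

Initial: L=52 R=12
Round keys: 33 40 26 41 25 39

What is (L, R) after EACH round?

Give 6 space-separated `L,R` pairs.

Answer: 12,167 167,19 19,82 82,58 58,227 227,166

Derivation:
Round 1 (k=33): L=12 R=167
Round 2 (k=40): L=167 R=19
Round 3 (k=26): L=19 R=82
Round 4 (k=41): L=82 R=58
Round 5 (k=25): L=58 R=227
Round 6 (k=39): L=227 R=166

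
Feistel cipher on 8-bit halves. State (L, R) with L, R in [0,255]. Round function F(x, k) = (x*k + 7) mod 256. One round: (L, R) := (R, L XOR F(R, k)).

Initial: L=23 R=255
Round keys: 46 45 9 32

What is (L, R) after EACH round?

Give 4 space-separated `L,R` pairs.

Round 1 (k=46): L=255 R=206
Round 2 (k=45): L=206 R=194
Round 3 (k=9): L=194 R=23
Round 4 (k=32): L=23 R=37

Answer: 255,206 206,194 194,23 23,37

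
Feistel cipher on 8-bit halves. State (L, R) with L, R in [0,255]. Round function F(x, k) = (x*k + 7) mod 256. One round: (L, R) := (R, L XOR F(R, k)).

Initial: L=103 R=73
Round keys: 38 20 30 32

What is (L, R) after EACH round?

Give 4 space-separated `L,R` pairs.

Round 1 (k=38): L=73 R=186
Round 2 (k=20): L=186 R=198
Round 3 (k=30): L=198 R=129
Round 4 (k=32): L=129 R=225

Answer: 73,186 186,198 198,129 129,225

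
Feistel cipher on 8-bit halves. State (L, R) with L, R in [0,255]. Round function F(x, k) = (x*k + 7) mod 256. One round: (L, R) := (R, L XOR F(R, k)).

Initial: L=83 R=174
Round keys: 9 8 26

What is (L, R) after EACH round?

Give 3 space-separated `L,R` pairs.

Round 1 (k=9): L=174 R=118
Round 2 (k=8): L=118 R=25
Round 3 (k=26): L=25 R=231

Answer: 174,118 118,25 25,231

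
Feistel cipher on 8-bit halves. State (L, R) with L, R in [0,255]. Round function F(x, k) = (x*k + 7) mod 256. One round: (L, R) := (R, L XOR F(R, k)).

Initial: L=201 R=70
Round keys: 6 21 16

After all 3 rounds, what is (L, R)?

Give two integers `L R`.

Answer: 87 21

Derivation:
Round 1 (k=6): L=70 R=98
Round 2 (k=21): L=98 R=87
Round 3 (k=16): L=87 R=21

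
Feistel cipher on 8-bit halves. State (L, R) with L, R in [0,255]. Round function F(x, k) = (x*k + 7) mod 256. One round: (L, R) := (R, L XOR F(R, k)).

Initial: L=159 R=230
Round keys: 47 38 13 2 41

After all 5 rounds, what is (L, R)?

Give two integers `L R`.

Round 1 (k=47): L=230 R=222
Round 2 (k=38): L=222 R=29
Round 3 (k=13): L=29 R=94
Round 4 (k=2): L=94 R=222
Round 5 (k=41): L=222 R=203

Answer: 222 203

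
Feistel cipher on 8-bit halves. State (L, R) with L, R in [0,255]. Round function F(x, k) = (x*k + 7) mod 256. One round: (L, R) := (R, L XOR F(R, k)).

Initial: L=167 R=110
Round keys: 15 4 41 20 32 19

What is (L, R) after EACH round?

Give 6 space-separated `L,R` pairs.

Answer: 110,222 222,17 17,30 30,78 78,217 217,108

Derivation:
Round 1 (k=15): L=110 R=222
Round 2 (k=4): L=222 R=17
Round 3 (k=41): L=17 R=30
Round 4 (k=20): L=30 R=78
Round 5 (k=32): L=78 R=217
Round 6 (k=19): L=217 R=108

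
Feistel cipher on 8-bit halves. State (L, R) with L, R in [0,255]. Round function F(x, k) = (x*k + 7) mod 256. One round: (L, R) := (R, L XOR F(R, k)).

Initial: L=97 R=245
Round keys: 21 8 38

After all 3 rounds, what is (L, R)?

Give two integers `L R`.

Round 1 (k=21): L=245 R=65
Round 2 (k=8): L=65 R=250
Round 3 (k=38): L=250 R=98

Answer: 250 98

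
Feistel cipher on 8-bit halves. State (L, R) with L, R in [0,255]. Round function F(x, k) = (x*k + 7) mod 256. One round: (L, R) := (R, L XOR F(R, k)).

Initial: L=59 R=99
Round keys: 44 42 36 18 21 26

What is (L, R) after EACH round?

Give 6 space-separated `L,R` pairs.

Answer: 99,48 48,132 132,167 167,65 65,251 251,196

Derivation:
Round 1 (k=44): L=99 R=48
Round 2 (k=42): L=48 R=132
Round 3 (k=36): L=132 R=167
Round 4 (k=18): L=167 R=65
Round 5 (k=21): L=65 R=251
Round 6 (k=26): L=251 R=196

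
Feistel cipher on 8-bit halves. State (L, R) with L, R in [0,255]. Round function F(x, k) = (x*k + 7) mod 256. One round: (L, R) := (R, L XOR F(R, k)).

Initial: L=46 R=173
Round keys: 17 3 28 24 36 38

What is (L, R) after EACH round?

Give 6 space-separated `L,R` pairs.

Round 1 (k=17): L=173 R=170
Round 2 (k=3): L=170 R=168
Round 3 (k=28): L=168 R=205
Round 4 (k=24): L=205 R=151
Round 5 (k=36): L=151 R=142
Round 6 (k=38): L=142 R=140

Answer: 173,170 170,168 168,205 205,151 151,142 142,140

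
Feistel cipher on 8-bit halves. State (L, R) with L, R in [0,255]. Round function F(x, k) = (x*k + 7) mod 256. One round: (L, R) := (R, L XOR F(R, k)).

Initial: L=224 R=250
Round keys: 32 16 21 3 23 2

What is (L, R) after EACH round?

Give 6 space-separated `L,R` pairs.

Round 1 (k=32): L=250 R=167
Round 2 (k=16): L=167 R=141
Round 3 (k=21): L=141 R=63
Round 4 (k=3): L=63 R=73
Round 5 (k=23): L=73 R=169
Round 6 (k=2): L=169 R=16

Answer: 250,167 167,141 141,63 63,73 73,169 169,16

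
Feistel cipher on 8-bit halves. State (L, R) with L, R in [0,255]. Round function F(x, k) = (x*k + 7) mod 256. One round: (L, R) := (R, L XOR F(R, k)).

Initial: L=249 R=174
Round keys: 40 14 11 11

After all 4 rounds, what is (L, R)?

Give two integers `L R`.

Round 1 (k=40): L=174 R=206
Round 2 (k=14): L=206 R=229
Round 3 (k=11): L=229 R=16
Round 4 (k=11): L=16 R=82

Answer: 16 82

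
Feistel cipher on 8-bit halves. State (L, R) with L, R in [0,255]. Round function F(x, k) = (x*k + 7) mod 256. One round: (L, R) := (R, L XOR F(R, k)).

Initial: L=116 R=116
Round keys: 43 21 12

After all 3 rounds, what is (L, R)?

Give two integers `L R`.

Round 1 (k=43): L=116 R=247
Round 2 (k=21): L=247 R=62
Round 3 (k=12): L=62 R=24

Answer: 62 24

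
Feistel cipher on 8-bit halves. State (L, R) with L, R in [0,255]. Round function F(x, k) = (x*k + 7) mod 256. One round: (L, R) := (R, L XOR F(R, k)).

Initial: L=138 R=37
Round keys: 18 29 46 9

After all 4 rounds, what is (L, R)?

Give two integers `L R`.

Round 1 (k=18): L=37 R=43
Round 2 (k=29): L=43 R=195
Round 3 (k=46): L=195 R=58
Round 4 (k=9): L=58 R=210

Answer: 58 210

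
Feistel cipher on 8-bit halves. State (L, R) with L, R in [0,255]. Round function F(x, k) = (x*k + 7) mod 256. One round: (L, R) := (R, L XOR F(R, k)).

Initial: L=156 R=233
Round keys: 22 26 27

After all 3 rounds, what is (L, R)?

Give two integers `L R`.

Answer: 40 174

Derivation:
Round 1 (k=22): L=233 R=145
Round 2 (k=26): L=145 R=40
Round 3 (k=27): L=40 R=174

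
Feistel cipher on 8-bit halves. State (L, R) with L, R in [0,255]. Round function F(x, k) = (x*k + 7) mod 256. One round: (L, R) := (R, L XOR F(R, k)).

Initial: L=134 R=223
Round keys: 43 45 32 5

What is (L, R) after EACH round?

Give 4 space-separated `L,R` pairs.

Answer: 223,250 250,38 38,61 61,30

Derivation:
Round 1 (k=43): L=223 R=250
Round 2 (k=45): L=250 R=38
Round 3 (k=32): L=38 R=61
Round 4 (k=5): L=61 R=30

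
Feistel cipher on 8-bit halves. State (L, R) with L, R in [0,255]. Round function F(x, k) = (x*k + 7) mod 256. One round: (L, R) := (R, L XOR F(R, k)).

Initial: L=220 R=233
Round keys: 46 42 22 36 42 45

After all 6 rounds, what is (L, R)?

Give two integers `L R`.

Answer: 3 249

Derivation:
Round 1 (k=46): L=233 R=57
Round 2 (k=42): L=57 R=136
Round 3 (k=22): L=136 R=142
Round 4 (k=36): L=142 R=119
Round 5 (k=42): L=119 R=3
Round 6 (k=45): L=3 R=249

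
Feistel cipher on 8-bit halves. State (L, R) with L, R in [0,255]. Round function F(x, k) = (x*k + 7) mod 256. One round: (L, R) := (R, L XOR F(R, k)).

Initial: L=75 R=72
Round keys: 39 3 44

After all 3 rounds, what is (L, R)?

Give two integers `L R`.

Answer: 107 223

Derivation:
Round 1 (k=39): L=72 R=180
Round 2 (k=3): L=180 R=107
Round 3 (k=44): L=107 R=223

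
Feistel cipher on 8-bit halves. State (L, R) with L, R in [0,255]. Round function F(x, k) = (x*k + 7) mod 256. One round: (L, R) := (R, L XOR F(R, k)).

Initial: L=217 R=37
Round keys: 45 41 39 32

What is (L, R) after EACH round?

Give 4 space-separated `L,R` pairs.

Answer: 37,81 81,37 37,251 251,66

Derivation:
Round 1 (k=45): L=37 R=81
Round 2 (k=41): L=81 R=37
Round 3 (k=39): L=37 R=251
Round 4 (k=32): L=251 R=66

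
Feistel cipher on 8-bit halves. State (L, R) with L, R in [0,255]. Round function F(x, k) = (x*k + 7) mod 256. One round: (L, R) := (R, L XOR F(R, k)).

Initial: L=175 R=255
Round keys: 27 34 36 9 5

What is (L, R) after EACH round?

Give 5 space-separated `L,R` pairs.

Round 1 (k=27): L=255 R=67
Round 2 (k=34): L=67 R=18
Round 3 (k=36): L=18 R=204
Round 4 (k=9): L=204 R=33
Round 5 (k=5): L=33 R=96

Answer: 255,67 67,18 18,204 204,33 33,96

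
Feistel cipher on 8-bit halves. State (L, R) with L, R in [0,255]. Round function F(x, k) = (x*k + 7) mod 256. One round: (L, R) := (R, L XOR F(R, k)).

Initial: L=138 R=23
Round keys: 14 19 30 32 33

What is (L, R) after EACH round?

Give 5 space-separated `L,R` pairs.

Round 1 (k=14): L=23 R=195
Round 2 (k=19): L=195 R=151
Round 3 (k=30): L=151 R=122
Round 4 (k=32): L=122 R=208
Round 5 (k=33): L=208 R=173

Answer: 23,195 195,151 151,122 122,208 208,173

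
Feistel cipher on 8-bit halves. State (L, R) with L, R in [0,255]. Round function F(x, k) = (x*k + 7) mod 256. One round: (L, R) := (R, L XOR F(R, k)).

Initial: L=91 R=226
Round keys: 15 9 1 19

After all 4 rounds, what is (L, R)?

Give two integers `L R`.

Answer: 224 80

Derivation:
Round 1 (k=15): L=226 R=30
Round 2 (k=9): L=30 R=247
Round 3 (k=1): L=247 R=224
Round 4 (k=19): L=224 R=80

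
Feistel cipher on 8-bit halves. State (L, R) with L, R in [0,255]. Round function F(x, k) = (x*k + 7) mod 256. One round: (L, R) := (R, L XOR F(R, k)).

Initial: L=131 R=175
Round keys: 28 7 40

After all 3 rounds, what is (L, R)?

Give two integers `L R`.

Answer: 48 47

Derivation:
Round 1 (k=28): L=175 R=168
Round 2 (k=7): L=168 R=48
Round 3 (k=40): L=48 R=47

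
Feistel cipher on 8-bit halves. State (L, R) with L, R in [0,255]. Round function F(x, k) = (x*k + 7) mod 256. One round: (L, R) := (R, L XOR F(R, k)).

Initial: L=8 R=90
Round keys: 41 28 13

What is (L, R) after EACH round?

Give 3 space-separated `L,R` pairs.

Round 1 (k=41): L=90 R=121
Round 2 (k=28): L=121 R=25
Round 3 (k=13): L=25 R=53

Answer: 90,121 121,25 25,53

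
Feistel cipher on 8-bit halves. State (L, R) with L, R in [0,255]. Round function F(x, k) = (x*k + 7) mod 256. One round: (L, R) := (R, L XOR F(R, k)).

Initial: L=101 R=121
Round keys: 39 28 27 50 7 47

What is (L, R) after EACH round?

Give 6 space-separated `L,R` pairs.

Round 1 (k=39): L=121 R=19
Round 2 (k=28): L=19 R=98
Round 3 (k=27): L=98 R=78
Round 4 (k=50): L=78 R=33
Round 5 (k=7): L=33 R=160
Round 6 (k=47): L=160 R=70

Answer: 121,19 19,98 98,78 78,33 33,160 160,70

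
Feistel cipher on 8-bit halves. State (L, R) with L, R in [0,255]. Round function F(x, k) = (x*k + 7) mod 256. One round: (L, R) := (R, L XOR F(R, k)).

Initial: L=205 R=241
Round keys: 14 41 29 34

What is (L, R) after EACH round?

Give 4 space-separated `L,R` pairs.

Answer: 241,248 248,78 78,37 37,191

Derivation:
Round 1 (k=14): L=241 R=248
Round 2 (k=41): L=248 R=78
Round 3 (k=29): L=78 R=37
Round 4 (k=34): L=37 R=191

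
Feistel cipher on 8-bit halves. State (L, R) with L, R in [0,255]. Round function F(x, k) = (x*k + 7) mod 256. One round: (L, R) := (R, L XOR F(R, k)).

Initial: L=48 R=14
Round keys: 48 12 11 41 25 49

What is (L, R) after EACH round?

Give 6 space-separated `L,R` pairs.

Answer: 14,151 151,21 21,121 121,125 125,69 69,65

Derivation:
Round 1 (k=48): L=14 R=151
Round 2 (k=12): L=151 R=21
Round 3 (k=11): L=21 R=121
Round 4 (k=41): L=121 R=125
Round 5 (k=25): L=125 R=69
Round 6 (k=49): L=69 R=65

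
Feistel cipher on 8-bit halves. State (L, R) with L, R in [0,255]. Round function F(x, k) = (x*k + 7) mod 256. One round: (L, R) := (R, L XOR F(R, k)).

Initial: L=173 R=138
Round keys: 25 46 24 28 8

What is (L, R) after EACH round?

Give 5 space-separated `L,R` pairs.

Answer: 138,44 44,101 101,83 83,126 126,164

Derivation:
Round 1 (k=25): L=138 R=44
Round 2 (k=46): L=44 R=101
Round 3 (k=24): L=101 R=83
Round 4 (k=28): L=83 R=126
Round 5 (k=8): L=126 R=164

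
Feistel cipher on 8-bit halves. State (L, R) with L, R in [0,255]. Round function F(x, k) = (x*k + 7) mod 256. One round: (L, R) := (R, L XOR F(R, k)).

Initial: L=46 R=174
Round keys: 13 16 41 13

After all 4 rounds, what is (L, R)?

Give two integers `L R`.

Round 1 (k=13): L=174 R=243
Round 2 (k=16): L=243 R=153
Round 3 (k=41): L=153 R=123
Round 4 (k=13): L=123 R=223

Answer: 123 223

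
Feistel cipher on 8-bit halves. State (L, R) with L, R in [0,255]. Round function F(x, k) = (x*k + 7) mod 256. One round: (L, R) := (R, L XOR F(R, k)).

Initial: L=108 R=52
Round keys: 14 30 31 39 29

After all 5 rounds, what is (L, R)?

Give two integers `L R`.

Round 1 (k=14): L=52 R=179
Round 2 (k=30): L=179 R=53
Round 3 (k=31): L=53 R=193
Round 4 (k=39): L=193 R=91
Round 5 (k=29): L=91 R=151

Answer: 91 151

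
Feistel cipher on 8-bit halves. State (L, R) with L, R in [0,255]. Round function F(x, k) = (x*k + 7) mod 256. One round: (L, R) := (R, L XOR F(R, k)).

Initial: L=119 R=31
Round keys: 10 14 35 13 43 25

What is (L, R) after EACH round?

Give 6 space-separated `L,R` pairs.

Answer: 31,74 74,12 12,225 225,120 120,206 206,93

Derivation:
Round 1 (k=10): L=31 R=74
Round 2 (k=14): L=74 R=12
Round 3 (k=35): L=12 R=225
Round 4 (k=13): L=225 R=120
Round 5 (k=43): L=120 R=206
Round 6 (k=25): L=206 R=93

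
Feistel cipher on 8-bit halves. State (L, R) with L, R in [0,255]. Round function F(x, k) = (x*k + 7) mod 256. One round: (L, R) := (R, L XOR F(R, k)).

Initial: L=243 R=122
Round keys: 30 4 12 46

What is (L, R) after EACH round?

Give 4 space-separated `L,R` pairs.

Round 1 (k=30): L=122 R=160
Round 2 (k=4): L=160 R=253
Round 3 (k=12): L=253 R=67
Round 4 (k=46): L=67 R=236

Answer: 122,160 160,253 253,67 67,236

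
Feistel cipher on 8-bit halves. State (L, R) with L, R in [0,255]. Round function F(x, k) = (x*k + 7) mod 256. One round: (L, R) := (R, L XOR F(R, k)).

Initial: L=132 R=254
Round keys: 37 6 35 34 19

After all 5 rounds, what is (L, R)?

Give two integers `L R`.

Answer: 90 220

Derivation:
Round 1 (k=37): L=254 R=57
Round 2 (k=6): L=57 R=163
Round 3 (k=35): L=163 R=105
Round 4 (k=34): L=105 R=90
Round 5 (k=19): L=90 R=220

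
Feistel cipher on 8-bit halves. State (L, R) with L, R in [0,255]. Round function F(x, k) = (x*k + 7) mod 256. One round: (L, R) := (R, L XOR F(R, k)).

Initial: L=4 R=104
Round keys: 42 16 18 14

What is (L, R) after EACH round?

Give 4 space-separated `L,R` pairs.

Round 1 (k=42): L=104 R=19
Round 2 (k=16): L=19 R=95
Round 3 (k=18): L=95 R=166
Round 4 (k=14): L=166 R=68

Answer: 104,19 19,95 95,166 166,68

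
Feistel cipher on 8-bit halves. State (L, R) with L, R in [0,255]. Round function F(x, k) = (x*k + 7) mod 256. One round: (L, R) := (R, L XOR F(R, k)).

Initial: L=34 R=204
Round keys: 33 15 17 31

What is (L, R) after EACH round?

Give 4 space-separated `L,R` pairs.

Answer: 204,113 113,106 106,96 96,205

Derivation:
Round 1 (k=33): L=204 R=113
Round 2 (k=15): L=113 R=106
Round 3 (k=17): L=106 R=96
Round 4 (k=31): L=96 R=205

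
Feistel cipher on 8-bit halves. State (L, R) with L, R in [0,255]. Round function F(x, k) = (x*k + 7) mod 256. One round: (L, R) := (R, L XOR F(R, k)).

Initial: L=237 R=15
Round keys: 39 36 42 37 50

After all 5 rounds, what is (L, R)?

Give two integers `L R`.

Answer: 149 211

Derivation:
Round 1 (k=39): L=15 R=189
Round 2 (k=36): L=189 R=148
Round 3 (k=42): L=148 R=242
Round 4 (k=37): L=242 R=149
Round 5 (k=50): L=149 R=211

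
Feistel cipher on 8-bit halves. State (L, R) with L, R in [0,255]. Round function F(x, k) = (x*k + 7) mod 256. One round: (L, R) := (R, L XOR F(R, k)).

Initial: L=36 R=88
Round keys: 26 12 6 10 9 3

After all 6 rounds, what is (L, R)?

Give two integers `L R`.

Answer: 181 190

Derivation:
Round 1 (k=26): L=88 R=211
Round 2 (k=12): L=211 R=179
Round 3 (k=6): L=179 R=234
Round 4 (k=10): L=234 R=152
Round 5 (k=9): L=152 R=181
Round 6 (k=3): L=181 R=190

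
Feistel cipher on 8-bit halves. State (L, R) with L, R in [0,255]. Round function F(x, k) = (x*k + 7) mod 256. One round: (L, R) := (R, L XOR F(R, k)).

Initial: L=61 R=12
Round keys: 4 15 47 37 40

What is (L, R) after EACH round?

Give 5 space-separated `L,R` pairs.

Answer: 12,10 10,145 145,172 172,114 114,123

Derivation:
Round 1 (k=4): L=12 R=10
Round 2 (k=15): L=10 R=145
Round 3 (k=47): L=145 R=172
Round 4 (k=37): L=172 R=114
Round 5 (k=40): L=114 R=123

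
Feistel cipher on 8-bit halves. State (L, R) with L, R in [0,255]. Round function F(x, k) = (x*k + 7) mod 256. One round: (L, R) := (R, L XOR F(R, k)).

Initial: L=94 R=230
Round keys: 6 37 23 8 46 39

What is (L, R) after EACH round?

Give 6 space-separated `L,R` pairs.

Answer: 230,53 53,86 86,244 244,241 241,161 161,127

Derivation:
Round 1 (k=6): L=230 R=53
Round 2 (k=37): L=53 R=86
Round 3 (k=23): L=86 R=244
Round 4 (k=8): L=244 R=241
Round 5 (k=46): L=241 R=161
Round 6 (k=39): L=161 R=127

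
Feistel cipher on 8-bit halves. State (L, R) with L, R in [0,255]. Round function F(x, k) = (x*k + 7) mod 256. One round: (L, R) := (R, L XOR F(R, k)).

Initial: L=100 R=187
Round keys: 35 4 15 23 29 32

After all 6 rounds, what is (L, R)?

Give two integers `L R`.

Round 1 (k=35): L=187 R=252
Round 2 (k=4): L=252 R=76
Round 3 (k=15): L=76 R=135
Round 4 (k=23): L=135 R=100
Round 5 (k=29): L=100 R=220
Round 6 (k=32): L=220 R=227

Answer: 220 227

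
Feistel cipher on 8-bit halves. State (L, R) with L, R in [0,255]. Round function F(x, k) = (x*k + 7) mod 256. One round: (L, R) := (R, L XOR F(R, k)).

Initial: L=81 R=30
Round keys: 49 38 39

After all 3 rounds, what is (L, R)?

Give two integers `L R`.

Answer: 225 218

Derivation:
Round 1 (k=49): L=30 R=148
Round 2 (k=38): L=148 R=225
Round 3 (k=39): L=225 R=218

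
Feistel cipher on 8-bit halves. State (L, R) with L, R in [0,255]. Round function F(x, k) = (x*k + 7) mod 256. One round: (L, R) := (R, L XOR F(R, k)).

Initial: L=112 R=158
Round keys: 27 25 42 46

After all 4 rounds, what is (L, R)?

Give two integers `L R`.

Round 1 (k=27): L=158 R=193
Round 2 (k=25): L=193 R=126
Round 3 (k=42): L=126 R=114
Round 4 (k=46): L=114 R=253

Answer: 114 253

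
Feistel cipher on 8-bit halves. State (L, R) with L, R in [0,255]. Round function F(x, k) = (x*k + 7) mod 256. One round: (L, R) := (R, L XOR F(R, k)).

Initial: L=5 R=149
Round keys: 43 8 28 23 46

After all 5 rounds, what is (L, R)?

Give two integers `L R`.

Round 1 (k=43): L=149 R=11
Round 2 (k=8): L=11 R=202
Round 3 (k=28): L=202 R=20
Round 4 (k=23): L=20 R=25
Round 5 (k=46): L=25 R=145

Answer: 25 145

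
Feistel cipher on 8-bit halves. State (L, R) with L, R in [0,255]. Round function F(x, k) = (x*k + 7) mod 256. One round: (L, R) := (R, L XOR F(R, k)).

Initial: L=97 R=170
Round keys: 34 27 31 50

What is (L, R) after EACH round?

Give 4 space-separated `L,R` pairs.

Round 1 (k=34): L=170 R=250
Round 2 (k=27): L=250 R=207
Round 3 (k=31): L=207 R=226
Round 4 (k=50): L=226 R=228

Answer: 170,250 250,207 207,226 226,228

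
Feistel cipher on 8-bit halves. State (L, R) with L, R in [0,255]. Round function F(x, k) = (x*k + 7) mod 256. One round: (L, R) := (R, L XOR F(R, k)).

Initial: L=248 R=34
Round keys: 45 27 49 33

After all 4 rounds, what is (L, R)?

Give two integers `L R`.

Round 1 (k=45): L=34 R=249
Round 2 (k=27): L=249 R=104
Round 3 (k=49): L=104 R=22
Round 4 (k=33): L=22 R=181

Answer: 22 181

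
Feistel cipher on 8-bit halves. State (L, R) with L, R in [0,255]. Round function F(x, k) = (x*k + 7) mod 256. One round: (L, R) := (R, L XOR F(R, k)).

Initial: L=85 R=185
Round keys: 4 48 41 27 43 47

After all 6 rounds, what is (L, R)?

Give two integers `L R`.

Answer: 74 211

Derivation:
Round 1 (k=4): L=185 R=190
Round 2 (k=48): L=190 R=30
Round 3 (k=41): L=30 R=107
Round 4 (k=27): L=107 R=78
Round 5 (k=43): L=78 R=74
Round 6 (k=47): L=74 R=211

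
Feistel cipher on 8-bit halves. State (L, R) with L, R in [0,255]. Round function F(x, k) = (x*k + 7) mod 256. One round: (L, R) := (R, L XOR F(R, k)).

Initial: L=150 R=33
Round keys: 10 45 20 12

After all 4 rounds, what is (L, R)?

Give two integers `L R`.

Round 1 (k=10): L=33 R=199
Round 2 (k=45): L=199 R=35
Round 3 (k=20): L=35 R=4
Round 4 (k=12): L=4 R=20

Answer: 4 20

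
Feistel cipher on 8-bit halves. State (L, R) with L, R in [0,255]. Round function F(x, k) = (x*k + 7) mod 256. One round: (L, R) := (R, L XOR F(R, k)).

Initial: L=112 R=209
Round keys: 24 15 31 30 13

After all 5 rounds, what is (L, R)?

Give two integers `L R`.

Round 1 (k=24): L=209 R=239
Round 2 (k=15): L=239 R=217
Round 3 (k=31): L=217 R=161
Round 4 (k=30): L=161 R=60
Round 5 (k=13): L=60 R=178

Answer: 60 178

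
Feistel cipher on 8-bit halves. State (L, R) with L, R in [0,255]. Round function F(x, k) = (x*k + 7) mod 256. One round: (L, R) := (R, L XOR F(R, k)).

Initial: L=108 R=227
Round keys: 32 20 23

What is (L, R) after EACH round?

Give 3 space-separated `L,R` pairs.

Answer: 227,11 11,0 0,12

Derivation:
Round 1 (k=32): L=227 R=11
Round 2 (k=20): L=11 R=0
Round 3 (k=23): L=0 R=12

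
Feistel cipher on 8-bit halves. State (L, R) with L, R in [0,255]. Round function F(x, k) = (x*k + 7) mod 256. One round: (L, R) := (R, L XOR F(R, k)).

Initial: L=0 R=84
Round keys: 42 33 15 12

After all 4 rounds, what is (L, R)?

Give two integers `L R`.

Round 1 (k=42): L=84 R=207
Round 2 (k=33): L=207 R=226
Round 3 (k=15): L=226 R=138
Round 4 (k=12): L=138 R=157

Answer: 138 157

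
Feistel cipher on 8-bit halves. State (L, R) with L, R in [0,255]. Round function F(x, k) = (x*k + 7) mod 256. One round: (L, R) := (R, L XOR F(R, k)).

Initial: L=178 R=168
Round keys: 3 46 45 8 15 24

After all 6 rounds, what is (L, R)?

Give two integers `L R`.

Answer: 24 157

Derivation:
Round 1 (k=3): L=168 R=77
Round 2 (k=46): L=77 R=117
Round 3 (k=45): L=117 R=213
Round 4 (k=8): L=213 R=218
Round 5 (k=15): L=218 R=24
Round 6 (k=24): L=24 R=157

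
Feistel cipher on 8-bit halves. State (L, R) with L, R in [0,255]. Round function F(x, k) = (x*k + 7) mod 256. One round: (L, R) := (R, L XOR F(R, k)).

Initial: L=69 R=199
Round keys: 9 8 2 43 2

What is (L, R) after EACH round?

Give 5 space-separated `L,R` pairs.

Answer: 199,67 67,216 216,244 244,219 219,73

Derivation:
Round 1 (k=9): L=199 R=67
Round 2 (k=8): L=67 R=216
Round 3 (k=2): L=216 R=244
Round 4 (k=43): L=244 R=219
Round 5 (k=2): L=219 R=73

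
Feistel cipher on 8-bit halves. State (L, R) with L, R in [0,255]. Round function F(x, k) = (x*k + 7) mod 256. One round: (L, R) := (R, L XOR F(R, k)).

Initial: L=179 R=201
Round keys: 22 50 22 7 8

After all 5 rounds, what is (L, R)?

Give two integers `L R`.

Round 1 (k=22): L=201 R=254
Round 2 (k=50): L=254 R=106
Round 3 (k=22): L=106 R=221
Round 4 (k=7): L=221 R=120
Round 5 (k=8): L=120 R=26

Answer: 120 26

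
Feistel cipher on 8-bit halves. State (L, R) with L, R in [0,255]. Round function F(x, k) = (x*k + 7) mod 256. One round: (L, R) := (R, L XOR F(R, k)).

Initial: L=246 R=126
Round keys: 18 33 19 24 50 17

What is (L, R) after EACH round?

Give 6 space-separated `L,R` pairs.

Answer: 126,21 21,194 194,120 120,133 133,121 121,149

Derivation:
Round 1 (k=18): L=126 R=21
Round 2 (k=33): L=21 R=194
Round 3 (k=19): L=194 R=120
Round 4 (k=24): L=120 R=133
Round 5 (k=50): L=133 R=121
Round 6 (k=17): L=121 R=149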